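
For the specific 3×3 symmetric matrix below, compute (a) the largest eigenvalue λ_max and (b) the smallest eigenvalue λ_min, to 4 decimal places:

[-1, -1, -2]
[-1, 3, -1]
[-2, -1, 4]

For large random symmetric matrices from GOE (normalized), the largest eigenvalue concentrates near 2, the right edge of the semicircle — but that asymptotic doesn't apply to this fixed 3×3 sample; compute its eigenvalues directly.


Since M is real symmetric, all three eigenvalues are real; they are the roots of det(λI − M) = λ³ − (tr M) λ² + s λ − det M, where s is the sum of the principal 2×2 minors.
tr M = -1 + 3 + 4 = 6.
s = ((-1)·3 − (-1)²) + ((-1)·4 − (-2)²) + (3·4 − (-1)²) = -4 + (-8) + 11 = -1.
det M (expand along row 1) = (-1)·11 − (-1)·(-6) + (-2)·7 = -31.
Characteristic polynomial: λ³ − 6λ² − λ + 31 = 0.
Substitute λ = y + (tr M)/3 = y + 2.000000 to remove the quadratic term: y³ + p·y + q = 0 with p = s − (tr M)²/3 = -13.000000 and q = −2(tr M)³/27 + (tr M)·s/3 − det M = 13.000000.
Three real roots ⇒ use the trigonometric (Viète) form: r = 2√(−p/3) = 4.163332, φ = arccos(3q/(p·r)) = arccos(-0.720577) = 2.375430 rad.
y_k = r·cos(φ/3 − 2πk/3) for k = 0, 1, 2 gives y = 2.924984, 1.103312, -4.028296.
λ_k = y_k + 2.000000 gives λ = 4.9250, 3.1033, -2.0283 (check: the sum is 6.0000 = tr M).

Hence λ_max = 4.9250 and λ_min = -2.0283.


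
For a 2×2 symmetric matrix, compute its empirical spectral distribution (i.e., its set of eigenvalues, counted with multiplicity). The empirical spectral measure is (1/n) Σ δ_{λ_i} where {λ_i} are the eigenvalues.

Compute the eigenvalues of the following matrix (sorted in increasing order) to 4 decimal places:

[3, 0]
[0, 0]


Since M is real symmetric, both eigenvalues are real; they are the roots of det(λI − M) = λ² − (tr M) λ + det M.
tr M = 3 + 0 = 3.
det M = 3·0 − 0² = 0 − 0 = 0.
Characteristic polynomial: λ² − 3λ = 0.
Discriminant Δ = (tr M)² − 4·det M = 9 − 0 = 9; √Δ = 3.000000.
λ = (tr M ± √Δ)/2 = (3 ± 3.000000)/2, giving (tr M − √Δ)/2 = 0.0000 and (tr M + √Δ)/2 = 3.0000.

Eigenvalues sorted in increasing order: [0.0000, 3.0000].


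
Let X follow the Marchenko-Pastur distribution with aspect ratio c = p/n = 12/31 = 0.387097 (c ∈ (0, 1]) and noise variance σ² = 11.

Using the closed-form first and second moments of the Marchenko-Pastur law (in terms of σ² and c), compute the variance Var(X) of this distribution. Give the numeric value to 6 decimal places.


Recall the MP moments m_1 = E[X] = σ² and m_2 = E[X²] = σ⁴ (1 + c).
m_1 = E[X] = σ² = 11, so m_1² = 121.
m_2 = E[X²] = σ⁴ (1 + c) = 121 · (1 + 0.387097) = 121 · 1.387097 = 167.838710.
(Note m_2 − m_1² simplifies to c · σ⁴ = 0.387097 · 121.)

Var(X) = m_2 − m_1² = 167.838710 − 121 = 46.838710.


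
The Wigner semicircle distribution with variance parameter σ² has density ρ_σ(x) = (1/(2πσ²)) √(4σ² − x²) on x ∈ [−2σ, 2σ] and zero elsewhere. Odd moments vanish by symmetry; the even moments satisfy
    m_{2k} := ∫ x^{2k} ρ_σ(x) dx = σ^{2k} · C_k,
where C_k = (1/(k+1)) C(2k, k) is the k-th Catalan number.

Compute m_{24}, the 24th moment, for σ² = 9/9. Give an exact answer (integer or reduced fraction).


By the scaled semicircle moment identity, m_{2k} = σ^{2k} · C_k with k = 12.
C_12 = (1/(k+1)) · C(2k, k) = (1/13) · C(24, 12) = (1/13) · 2704156 = 208012.
σ^{2k} = (σ²)^k = (9/9)^12 = 1.

Therefore m_{24} = σ^{24} · C_12 = 1 · 208012 = 208012.


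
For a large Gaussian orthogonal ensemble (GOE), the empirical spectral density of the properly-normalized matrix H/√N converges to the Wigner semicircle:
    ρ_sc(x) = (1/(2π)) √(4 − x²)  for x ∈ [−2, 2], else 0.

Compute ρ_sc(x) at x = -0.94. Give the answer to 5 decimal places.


ρ_sc(x) = (1/(2π)) √(4 − x²). With x = -0.94:
  4 − x² = 4 − (-0.94)² = 4 − 0.883600 = 3.116400.
  √(4 − x²) = 1.765333.
  1/(2π) = 0.159155.
  ρ_sc(-0.94) = 0.159155 · 1.765333 = 0.280961.

Rounded to 5 decimal places: ρ_sc(-0.94) ≈ 0.28096.


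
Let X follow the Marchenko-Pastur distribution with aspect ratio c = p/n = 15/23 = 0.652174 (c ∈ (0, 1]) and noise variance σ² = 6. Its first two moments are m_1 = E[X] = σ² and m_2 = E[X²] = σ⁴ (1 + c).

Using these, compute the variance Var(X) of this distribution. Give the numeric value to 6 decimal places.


m_1 = E[X] = σ² = 6, so m_1² = 36.
m_2 = E[X²] = σ⁴ (1 + c) = 36 · (1 + 0.652174) = 36 · 1.652174 = 59.478261.
(Note m_2 − m_1² simplifies to c · σ⁴ = 0.652174 · 36.)

Var(X) = m_2 − m_1² = 59.478261 − 36 = 23.478261.


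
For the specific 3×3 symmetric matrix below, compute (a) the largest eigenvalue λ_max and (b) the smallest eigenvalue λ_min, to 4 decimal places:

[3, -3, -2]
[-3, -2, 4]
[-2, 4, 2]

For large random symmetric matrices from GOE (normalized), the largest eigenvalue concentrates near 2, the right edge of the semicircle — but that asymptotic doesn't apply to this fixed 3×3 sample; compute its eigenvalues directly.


Since M is real symmetric, all three eigenvalues are real; they are the roots of det(λI − M) = λ³ − (tr M) λ² + s λ − det M, where s is the sum of the principal 2×2 minors.
tr M = 3 + (-2) + 2 = 3.
s = (3·(-2) − (-3)²) + (3·2 − (-2)²) + ((-2)·2 − 4²) = -15 + 2 + (-20) = -33.
det M (expand along row 1) = 3·(-20) − (-3)·2 + (-2)·(-16) = -22.
Characteristic polynomial: λ³ − 3λ² − 33λ + 22 = 0.
Substitute λ = y + (tr M)/3 = y + 1.000000 to remove the quadratic term: y³ + p·y + q = 0 with p = s − (tr M)²/3 = -36.000000 and q = −2(tr M)³/27 + (tr M)·s/3 − det M = -13.000000.
Three real roots ⇒ use the trigonometric (Viète) form: r = 2√(−p/3) = 6.928203, φ = arccos(3q/(p·r)) = arccos(0.156366) = 1.413786 rad.
y_k = r·cos(φ/3 − 2πk/3) for k = 0, 1, 2 gives y = 6.173001, -0.362434, -5.810568.
λ_k = y_k + 1.000000 gives λ = 7.1730, 0.6376, -4.8106 (check: the sum is 3.0000 = tr M).

Hence λ_max = 7.1730 and λ_min = -4.8106.


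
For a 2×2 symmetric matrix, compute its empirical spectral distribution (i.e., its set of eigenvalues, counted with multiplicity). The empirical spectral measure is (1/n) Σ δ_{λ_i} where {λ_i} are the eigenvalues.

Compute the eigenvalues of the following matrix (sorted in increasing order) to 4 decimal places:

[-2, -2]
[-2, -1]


Since M is real symmetric, both eigenvalues are real; they are the roots of det(λI − M) = λ² − (tr M) λ + det M.
tr M = -2 + (-1) = -3.
det M = (-2)·(-1) − (-2)² = 2 − 4 = -2.
Characteristic polynomial: λ² + 3λ − 2 = 0.
Discriminant Δ = (tr M)² − 4·det M = 9 − (-8) = 17; √Δ = 4.123106.
λ = (tr M ± √Δ)/2 = (-3 ± 4.123106)/2, giving (tr M − √Δ)/2 = -3.5616 and (tr M + √Δ)/2 = 0.5616.

Eigenvalues sorted in increasing order: [-3.5616, 0.5616].


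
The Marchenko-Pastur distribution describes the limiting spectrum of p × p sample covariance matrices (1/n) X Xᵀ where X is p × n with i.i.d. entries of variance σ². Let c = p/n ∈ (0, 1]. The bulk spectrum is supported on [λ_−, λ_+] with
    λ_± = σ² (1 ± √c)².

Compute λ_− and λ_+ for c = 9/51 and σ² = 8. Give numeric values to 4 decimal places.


c = 9/51 = 0.176471; √c = 0.420084.
λ_− = σ² (1 − √c)² = 8 · (1 − 0.420084)² = 8 · (0.579916)² = 2.690420.
λ_+ = σ² (1 + √c)² = 8 · (1 + 0.420084)² = 8 · (1.420084)² = 16.133109.

Rounded to 4 decimal places: λ_− ≈ 2.6904, λ_+ ≈ 16.1331.


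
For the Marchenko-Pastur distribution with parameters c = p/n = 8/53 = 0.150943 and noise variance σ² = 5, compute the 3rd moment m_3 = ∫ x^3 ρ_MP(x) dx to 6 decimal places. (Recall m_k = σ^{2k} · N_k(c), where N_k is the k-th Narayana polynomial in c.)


E[X³] = σ⁶ (1 + 3c + c²) (third MP moment). With σ² = 5 (so σ⁶ = 125) and c = 8/53 = 0.150943: E[X³] = 125 · (1 + 3·0.150943 + (0.150943)²) = 125 · 1.475614.

So E[X^3] = 184.451762.


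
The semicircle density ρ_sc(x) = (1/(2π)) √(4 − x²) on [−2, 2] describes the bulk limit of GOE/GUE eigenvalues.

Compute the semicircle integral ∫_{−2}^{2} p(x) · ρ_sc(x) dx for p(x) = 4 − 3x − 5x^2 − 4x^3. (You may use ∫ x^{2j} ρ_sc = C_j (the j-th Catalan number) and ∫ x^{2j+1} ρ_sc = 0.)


Write p(x) = Σ a_i x^i, split into monomials and integrate each against ρ_sc separately.
Using ∫ x^{2j} ρ_sc = C_j = (1/(j+1)) C(2j, j) (Catalan numbers) and ∫ x^{2j+1} ρ_sc = 0 (odd monomials vanish by symmetry):
  i = 0 (even): a_0 · C_{0} = 4 · 1 = 4
  i = 1 (odd): ∫ x^1 ρ_sc = 0 (vanishes)
  i = 2 (even): a_2 · C_{1} = -5 · 1 = -5
  i = 3 (odd): ∫ x^3 ρ_sc = 0 (vanishes)

Summing the contributions: ∫_{−2}^{2} p(x) ρ_sc(x) dx = 4 + (-5) = -1.


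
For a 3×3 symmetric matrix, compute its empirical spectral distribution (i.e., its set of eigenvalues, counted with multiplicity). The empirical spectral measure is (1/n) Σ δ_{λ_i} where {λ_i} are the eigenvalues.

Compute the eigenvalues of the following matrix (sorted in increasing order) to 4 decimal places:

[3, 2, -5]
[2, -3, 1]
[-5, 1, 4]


Since M is real symmetric, all three eigenvalues are real; they are the roots of det(λI − M) = λ³ − (tr M) λ² + s λ − det M, where s is the sum of the principal 2×2 minors.
tr M = 3 + (-3) + 4 = 4.
s = (3·(-3) − 2²) + (3·4 − (-5)²) + ((-3)·4 − 1²) = -13 + (-13) + (-13) = -39.
det M (expand along row 1) = 3·(-13) − 2·13 + (-5)·(-13) = 0.
Characteristic polynomial: λ³ − 4λ² − 39λ = 0.
Substitute λ = y + (tr M)/3 = y + 1.333333 to remove the quadratic term: y³ + p·y + q = 0 with p = s − (tr M)²/3 = -44.333333 and q = −2(tr M)³/27 + (tr M)·s/3 − det M = -56.740741.
Three real roots ⇒ use the trigonometric (Viète) form: r = 2√(−p/3) = 7.688375, φ = arccos(3q/(p·r)) = arccos(0.499403) = 1.047887 rad.
y_k = r·cos(φ/3 − 2πk/3) for k = 0, 1, 2 gives y = 7.224105, -1.333333, -5.890772.
λ_k = y_k + 1.333333 gives λ = 8.5574, 0.0000, -4.5574 (check: the sum is 4.0000 = tr M).

Eigenvalues sorted in increasing order: [-4.5574, 0.0000, 8.5574].


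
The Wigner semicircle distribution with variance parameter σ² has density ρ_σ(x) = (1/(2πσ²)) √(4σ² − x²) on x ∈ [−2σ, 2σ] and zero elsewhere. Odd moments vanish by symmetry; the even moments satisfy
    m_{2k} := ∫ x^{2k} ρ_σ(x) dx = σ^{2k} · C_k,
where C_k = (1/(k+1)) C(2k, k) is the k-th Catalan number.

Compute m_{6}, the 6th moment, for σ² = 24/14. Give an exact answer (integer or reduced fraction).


By the scaled semicircle moment identity, m_{2k} = σ^{2k} · C_k with k = 3.
C_3 = (1/(k+1)) · C(2k, k) = (1/4) · C(6, 3) = (1/4) · 20 = 5.
σ^{2k} = (σ²)^k = (24/14)^3 = 1728/343.

Therefore m_{6} = σ^{6} · C_3 = (1728/343) · 5 = 8640/343.


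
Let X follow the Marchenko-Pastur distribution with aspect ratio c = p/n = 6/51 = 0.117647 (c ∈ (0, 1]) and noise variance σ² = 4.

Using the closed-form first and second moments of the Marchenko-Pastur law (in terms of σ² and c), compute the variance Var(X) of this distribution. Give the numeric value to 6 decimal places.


Recall the MP moments m_1 = E[X] = σ² and m_2 = E[X²] = σ⁴ (1 + c).
m_1 = E[X] = σ² = 4, so m_1² = 16.
m_2 = E[X²] = σ⁴ (1 + c) = 16 · (1 + 0.117647) = 16 · 1.117647 = 17.882353.
(Note m_2 − m_1² simplifies to c · σ⁴ = 0.117647 · 16.)

Var(X) = m_2 − m_1² = 17.882353 − 16 = 1.882353.


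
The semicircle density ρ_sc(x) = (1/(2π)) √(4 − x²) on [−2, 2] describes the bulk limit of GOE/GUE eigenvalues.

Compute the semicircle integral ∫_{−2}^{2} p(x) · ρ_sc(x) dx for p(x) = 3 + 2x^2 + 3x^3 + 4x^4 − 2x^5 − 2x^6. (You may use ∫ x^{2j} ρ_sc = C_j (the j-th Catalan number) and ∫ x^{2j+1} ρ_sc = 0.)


Write p(x) = Σ a_i x^i, split into monomials and integrate each against ρ_sc separately.
Using ∫ x^{2j} ρ_sc = C_j = (1/(j+1)) C(2j, j) (Catalan numbers) and ∫ x^{2j+1} ρ_sc = 0 (odd monomials vanish by symmetry):
  i = 0 (even): a_0 · C_{0} = 3 · 1 = 3
  i = 2 (even): a_2 · C_{1} = 2 · 1 = 2
  i = 3 (odd): ∫ x^3 ρ_sc = 0 (vanishes)
  i = 4 (even): a_4 · C_{2} = 4 · 2 = 8
  i = 5 (odd): ∫ x^5 ρ_sc = 0 (vanishes)
  i = 6 (even): a_6 · C_{3} = -2 · 5 = -10

Summing the contributions: ∫_{−2}^{2} p(x) ρ_sc(x) dx = 3 + 2 + 8 + (-10) = 3.


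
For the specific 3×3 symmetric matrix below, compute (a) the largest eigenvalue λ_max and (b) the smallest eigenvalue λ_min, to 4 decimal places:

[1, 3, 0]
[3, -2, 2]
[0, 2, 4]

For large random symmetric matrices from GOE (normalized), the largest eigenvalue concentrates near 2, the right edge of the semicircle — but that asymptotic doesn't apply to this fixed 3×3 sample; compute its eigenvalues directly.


Since M is real symmetric, all three eigenvalues are real; they are the roots of det(λI − M) = λ³ − (tr M) λ² + s λ − det M, where s is the sum of the principal 2×2 minors.
tr M = 1 + (-2) + 4 = 3.
s = (1·(-2) − 3²) + (1·4 − 0²) + ((-2)·4 − 2²) = -11 + 4 + (-12) = -19.
det M (expand along row 1) = 1·(-12) − 3·12 + 0·6 = -48.
Characteristic polynomial: λ³ − 3λ² − 19λ + 48 = 0.
Substitute λ = y + (tr M)/3 = y + 1.000000 to remove the quadratic term: y³ + p·y + q = 0 with p = s − (tr M)²/3 = -22.000000 and q = −2(tr M)³/27 + (tr M)·s/3 − det M = 27.000000.
Three real roots ⇒ use the trigonometric (Viète) form: r = 2√(−p/3) = 5.416026, φ = arccos(3q/(p·r)) = arccos(-0.679801) = 2.318287 rad.
y_k = r·cos(φ/3 − 2πk/3) for k = 0, 1, 2 gives y = 3.877793, 1.335557, -5.213349.
λ_k = y_k + 1.000000 gives λ = 4.8778, 2.3356, -4.2133 (check: the sum is 3.0000 = tr M).

Hence λ_max = 4.8778 and λ_min = -4.2133.


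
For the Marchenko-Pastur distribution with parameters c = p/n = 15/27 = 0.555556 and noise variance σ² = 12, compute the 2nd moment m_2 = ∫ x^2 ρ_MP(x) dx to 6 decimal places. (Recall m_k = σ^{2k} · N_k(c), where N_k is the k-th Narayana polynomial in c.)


E[X²] = σ⁴ (1 + c) (second MP moment). With σ² = 12 (so σ⁴ = 144) and c = 15/27 = 0.555556: E[X²] = 144 · (1 + 0.555556) = 144 · 1.555556.

So E[X^2] = 224.000000.


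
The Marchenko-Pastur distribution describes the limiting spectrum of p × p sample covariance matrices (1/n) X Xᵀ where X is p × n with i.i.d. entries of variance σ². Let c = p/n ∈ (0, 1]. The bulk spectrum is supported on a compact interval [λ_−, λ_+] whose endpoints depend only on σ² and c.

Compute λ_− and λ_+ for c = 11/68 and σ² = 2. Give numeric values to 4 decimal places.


c = 11/68 = 0.161765; √c = 0.402200.
λ_− = σ² (1 − √c)² = 2 · (1 − 0.402200)² = 2 · (0.597800)² = 0.714730.
λ_+ = σ² (1 + √c)² = 2 · (1 + 0.402200)² = 2 · (1.402200)² = 3.932329.

Rounded to 4 decimal places: λ_− ≈ 0.7147, λ_+ ≈ 3.9323.


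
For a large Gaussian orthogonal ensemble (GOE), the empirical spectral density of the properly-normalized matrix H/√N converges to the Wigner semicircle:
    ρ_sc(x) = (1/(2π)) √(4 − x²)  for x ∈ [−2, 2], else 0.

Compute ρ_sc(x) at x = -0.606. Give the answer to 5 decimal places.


ρ_sc(x) = (1/(2π)) √(4 − x²). With x = -0.606:
  4 − x² = 4 − (-0.606)² = 4 − 0.367236 = 3.632764.
  √(4 − x²) = 1.905981.
  1/(2π) = 0.159155.
  ρ_sc(-0.606) = 0.159155 · 1.905981 = 0.303346.

Rounded to 5 decimal places: ρ_sc(-0.606) ≈ 0.30335.


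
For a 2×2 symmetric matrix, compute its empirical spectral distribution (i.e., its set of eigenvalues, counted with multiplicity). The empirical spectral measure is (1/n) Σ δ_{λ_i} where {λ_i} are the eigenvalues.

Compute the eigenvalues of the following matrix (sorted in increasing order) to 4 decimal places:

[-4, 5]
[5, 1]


Since M is real symmetric, both eigenvalues are real; they are the roots of det(λI − M) = λ² − (tr M) λ + det M.
tr M = -4 + 1 = -3.
det M = (-4)·1 − 5² = -4 − 25 = -29.
Characteristic polynomial: λ² + 3λ − 29 = 0.
Discriminant Δ = (tr M)² − 4·det M = 9 − (-116) = 125; √Δ = 11.180340.
λ = (tr M ± √Δ)/2 = (-3 ± 11.180340)/2, giving (tr M − √Δ)/2 = -7.0902 and (tr M + √Δ)/2 = 4.0902.

Eigenvalues sorted in increasing order: [-7.0902, 4.0902].


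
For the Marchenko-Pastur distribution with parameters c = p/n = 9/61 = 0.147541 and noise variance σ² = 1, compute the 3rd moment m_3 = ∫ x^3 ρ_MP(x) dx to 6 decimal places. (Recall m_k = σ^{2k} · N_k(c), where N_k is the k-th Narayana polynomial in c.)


E[X³] = σ⁶ (1 + 3c + c²) (third MP moment). With σ² = 1 (so σ⁶ = 1) and c = 9/61 = 0.147541: E[X³] = 1 · (1 + 3·0.147541 + (0.147541)²) = 1 · 1.464391.

So E[X^3] = 1.464391.


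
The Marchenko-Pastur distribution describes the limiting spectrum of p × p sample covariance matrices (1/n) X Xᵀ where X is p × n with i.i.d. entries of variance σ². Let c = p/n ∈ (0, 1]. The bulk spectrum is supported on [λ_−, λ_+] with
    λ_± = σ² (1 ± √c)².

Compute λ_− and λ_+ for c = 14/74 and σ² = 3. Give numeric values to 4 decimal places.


c = 14/74 = 0.189189; √c = 0.434959.
λ_− = σ² (1 − √c)² = 3 · (1 − 0.434959)² = 3 · (0.565041)² = 0.957815.
λ_+ = σ² (1 + √c)² = 3 · (1 + 0.434959)² = 3 · (1.434959)² = 6.177321.

Rounded to 4 decimal places: λ_− ≈ 0.9578, λ_+ ≈ 6.1773.


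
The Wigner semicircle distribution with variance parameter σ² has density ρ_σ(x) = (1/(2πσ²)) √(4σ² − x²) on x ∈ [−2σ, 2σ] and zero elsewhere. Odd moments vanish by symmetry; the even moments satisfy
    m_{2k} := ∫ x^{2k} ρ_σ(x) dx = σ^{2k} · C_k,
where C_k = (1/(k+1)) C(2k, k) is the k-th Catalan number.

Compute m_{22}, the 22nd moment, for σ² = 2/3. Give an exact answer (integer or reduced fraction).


By the scaled semicircle moment identity, m_{2k} = σ^{2k} · C_k with k = 11.
C_11 = (1/(k+1)) · C(2k, k) = (1/12) · C(22, 11) = (1/12) · 705432 = 58786.
σ^{2k} = (σ²)^k = (2/3)^11 = 2048/177147.

Therefore m_{22} = σ^{22} · C_11 = (2048/177147) · 58786 = 120393728/177147.


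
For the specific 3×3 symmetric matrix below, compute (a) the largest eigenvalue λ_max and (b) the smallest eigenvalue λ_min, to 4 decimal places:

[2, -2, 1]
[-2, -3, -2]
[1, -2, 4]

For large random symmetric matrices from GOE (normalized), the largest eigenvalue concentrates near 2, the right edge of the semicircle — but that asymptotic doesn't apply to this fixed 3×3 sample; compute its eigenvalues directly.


Since M is real symmetric, all three eigenvalues are real; they are the roots of det(λI − M) = λ³ − (tr M) λ² + s λ − det M, where s is the sum of the principal 2×2 minors.
tr M = 2 + (-3) + 4 = 3.
s = (2·(-3) − (-2)²) + (2·4 − 1²) + ((-3)·4 − (-2)²) = -10 + 7 + (-16) = -19.
det M (expand along row 1) = 2·(-16) − (-2)·(-6) + 1·7 = -37.
Characteristic polynomial: λ³ − 3λ² − 19λ + 37 = 0.
Substitute λ = y + (tr M)/3 = y + 1.000000 to remove the quadratic term: y³ + p·y + q = 0 with p = s − (tr M)²/3 = -22.000000 and q = −2(tr M)³/27 + (tr M)·s/3 − det M = 16.000000.
Three real roots ⇒ use the trigonometric (Viète) form: r = 2√(−p/3) = 5.416026, φ = arccos(3q/(p·r)) = arccos(-0.402845) = 1.985419 rad.
y_k = r·cos(φ/3 − 2πk/3) for k = 0, 1, 2 gives y = 4.272613, 0.746155, -5.018768.
λ_k = y_k + 1.000000 gives λ = 5.2726, 1.7462, -4.0188 (check: the sum is 3.0000 = tr M).

Hence λ_max = 5.2726 and λ_min = -4.0188.


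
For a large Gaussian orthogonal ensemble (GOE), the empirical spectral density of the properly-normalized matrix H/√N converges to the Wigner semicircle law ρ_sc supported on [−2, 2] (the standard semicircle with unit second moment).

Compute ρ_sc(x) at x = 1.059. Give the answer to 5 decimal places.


ρ_sc(x) = (1/(2π)) √(4 − x²). With x = 1.059:
  4 − x² = 4 − (1.059)² = 4 − 1.121481 = 2.878519.
  √(4 − x²) = 1.696620.
  1/(2π) = 0.159155.
  ρ_sc(1.059) = 0.159155 · 1.696620 = 0.270025.

Rounded to 5 decimal places: ρ_sc(1.059) ≈ 0.27003.


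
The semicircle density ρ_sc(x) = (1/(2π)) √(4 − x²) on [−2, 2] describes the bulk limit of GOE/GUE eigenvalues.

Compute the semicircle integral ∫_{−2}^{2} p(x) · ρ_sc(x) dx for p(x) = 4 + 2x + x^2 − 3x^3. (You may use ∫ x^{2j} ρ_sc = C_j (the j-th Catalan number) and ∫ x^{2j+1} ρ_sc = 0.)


Write p(x) = Σ a_i x^i, split into monomials and integrate each against ρ_sc separately.
Using ∫ x^{2j} ρ_sc = C_j = (1/(j+1)) C(2j, j) (Catalan numbers) and ∫ x^{2j+1} ρ_sc = 0 (odd monomials vanish by symmetry):
  i = 0 (even): a_0 · C_{0} = 4 · 1 = 4
  i = 1 (odd): ∫ x^1 ρ_sc = 0 (vanishes)
  i = 2 (even): a_2 · C_{1} = 1 · 1 = 1
  i = 3 (odd): ∫ x^3 ρ_sc = 0 (vanishes)

Summing the contributions: ∫_{−2}^{2} p(x) ρ_sc(x) dx = 4 + 1 = 5.


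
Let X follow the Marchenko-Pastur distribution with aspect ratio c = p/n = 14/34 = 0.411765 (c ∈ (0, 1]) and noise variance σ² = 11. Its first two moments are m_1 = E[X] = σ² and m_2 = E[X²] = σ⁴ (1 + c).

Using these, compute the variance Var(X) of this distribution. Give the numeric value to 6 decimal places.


m_1 = E[X] = σ² = 11, so m_1² = 121.
m_2 = E[X²] = σ⁴ (1 + c) = 121 · (1 + 0.411765) = 121 · 1.411765 = 170.823529.
(Note m_2 − m_1² simplifies to c · σ⁴ = 0.411765 · 121.)

Var(X) = m_2 − m_1² = 170.823529 − 121 = 49.823529.


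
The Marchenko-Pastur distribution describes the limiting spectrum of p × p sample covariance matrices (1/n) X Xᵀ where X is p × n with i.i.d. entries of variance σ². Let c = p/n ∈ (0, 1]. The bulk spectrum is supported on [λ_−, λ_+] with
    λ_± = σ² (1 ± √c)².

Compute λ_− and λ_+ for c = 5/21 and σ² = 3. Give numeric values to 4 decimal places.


c = 5/21 = 0.238095; √c = 0.487950.
λ_− = σ² (1 − √c)² = 3 · (1 − 0.487950)² = 3 · (0.512050)² = 0.786585.
λ_+ = σ² (1 + √c)² = 3 · (1 + 0.487950)² = 3 · (1.487950)² = 6.641986.

Rounded to 4 decimal places: λ_− ≈ 0.7866, λ_+ ≈ 6.6420.


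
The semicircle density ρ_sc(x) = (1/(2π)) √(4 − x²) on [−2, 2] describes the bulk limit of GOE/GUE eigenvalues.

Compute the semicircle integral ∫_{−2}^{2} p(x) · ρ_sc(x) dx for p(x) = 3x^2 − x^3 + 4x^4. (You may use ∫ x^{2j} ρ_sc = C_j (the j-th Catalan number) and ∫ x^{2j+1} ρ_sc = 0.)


Write p(x) = Σ a_i x^i, split into monomials and integrate each against ρ_sc separately.
Using ∫ x^{2j} ρ_sc = C_j = (1/(j+1)) C(2j, j) (Catalan numbers) and ∫ x^{2j+1} ρ_sc = 0 (odd monomials vanish by symmetry):
  i = 2 (even): a_2 · C_{1} = 3 · 1 = 3
  i = 3 (odd): ∫ x^3 ρ_sc = 0 (vanishes)
  i = 4 (even): a_4 · C_{2} = 4 · 2 = 8

Summing the contributions: ∫_{−2}^{2} p(x) ρ_sc(x) dx = 3 + 8 = 11.


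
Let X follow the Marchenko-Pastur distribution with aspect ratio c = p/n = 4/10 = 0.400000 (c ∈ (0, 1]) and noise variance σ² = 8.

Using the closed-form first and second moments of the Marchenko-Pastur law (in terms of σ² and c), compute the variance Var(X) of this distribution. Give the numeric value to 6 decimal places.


Recall the MP moments m_1 = E[X] = σ² and m_2 = E[X²] = σ⁴ (1 + c).
m_1 = E[X] = σ² = 8, so m_1² = 64.
m_2 = E[X²] = σ⁴ (1 + c) = 64 · (1 + 0.400000) = 64 · 1.400000 = 89.600000.
(Note m_2 − m_1² simplifies to c · σ⁴ = 0.400000 · 64.)

Var(X) = m_2 − m_1² = 89.600000 − 64 = 25.600000.


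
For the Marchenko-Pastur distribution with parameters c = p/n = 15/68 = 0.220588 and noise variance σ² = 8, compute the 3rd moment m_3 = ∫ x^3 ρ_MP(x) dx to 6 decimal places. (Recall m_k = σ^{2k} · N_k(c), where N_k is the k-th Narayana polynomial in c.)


E[X³] = σ⁶ (1 + 3c + c²) (third MP moment). With σ² = 8 (so σ⁶ = 512) and c = 15/68 = 0.220588: E[X³] = 512 · (1 + 3·0.220588 + (0.220588)²) = 512 · 1.710424.

So E[X^3] = 875.737024.


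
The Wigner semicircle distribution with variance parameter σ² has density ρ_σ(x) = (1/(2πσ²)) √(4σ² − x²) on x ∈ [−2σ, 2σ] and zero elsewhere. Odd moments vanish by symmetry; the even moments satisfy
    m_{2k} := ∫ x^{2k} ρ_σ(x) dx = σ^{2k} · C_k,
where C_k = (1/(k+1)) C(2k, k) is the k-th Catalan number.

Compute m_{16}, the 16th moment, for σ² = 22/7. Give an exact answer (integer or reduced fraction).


By the scaled semicircle moment identity, m_{2k} = σ^{2k} · C_k with k = 8.
C_8 = (1/(k+1)) · C(2k, k) = (1/9) · C(16, 8) = (1/9) · 12870 = 1430.
σ^{2k} = (σ²)^k = (22/7)^8 = 54875873536/5764801.

Therefore m_{16} = σ^{16} · C_8 = (54875873536/5764801) · 1430 = 78472499156480/5764801.


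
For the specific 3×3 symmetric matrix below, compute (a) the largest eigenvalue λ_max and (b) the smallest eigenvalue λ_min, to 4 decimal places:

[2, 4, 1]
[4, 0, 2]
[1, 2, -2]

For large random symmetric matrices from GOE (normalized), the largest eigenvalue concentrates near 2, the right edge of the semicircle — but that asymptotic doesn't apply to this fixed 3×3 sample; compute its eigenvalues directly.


Since M is real symmetric, all three eigenvalues are real; they are the roots of det(λI − M) = λ³ − (tr M) λ² + s λ − det M, where s is the sum of the principal 2×2 minors.
tr M = 2 + 0 + (-2) = 0.
s = (2·0 − 4²) + (2·(-2) − 1²) + (0·(-2) − 2²) = -16 + (-5) + (-4) = -25.
det M (expand along row 1) = 2·(-4) − 4·(-10) + 1·8 = 40.
Characteristic polynomial: λ³ − 25λ − 40 = 0.
Substitute λ = y + (tr M)/3 = y + 0.000000 to remove the quadratic term: y³ + p·y + q = 0 with p = s − (tr M)²/3 = -25.000000 and q = −2(tr M)³/27 + (tr M)·s/3 − det M = -40.000000.
Three real roots ⇒ use the trigonometric (Viète) form: r = 2√(−p/3) = 5.773503, φ = arccos(3q/(p·r)) = arccos(0.831384) = 0.589202 rad.
y_k = r·cos(φ/3 − 2πk/3) for k = 0, 1, 2 gives y = 5.662509, -1.855552, -3.806957.
λ_k = y_k + 0.000000 gives λ = 5.6625, -1.8556, -3.8070 (check: the sum is 0.0000 = tr M).

Hence λ_max = 5.6625 and λ_min = -3.8070.


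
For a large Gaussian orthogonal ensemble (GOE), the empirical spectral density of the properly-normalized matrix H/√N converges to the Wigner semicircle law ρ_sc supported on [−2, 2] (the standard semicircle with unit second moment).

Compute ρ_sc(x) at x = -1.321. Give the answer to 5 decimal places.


ρ_sc(x) = (1/(2π)) √(4 − x²). With x = -1.321:
  4 − x² = 4 − (-1.321)² = 4 − 1.745041 = 2.254959.
  √(4 − x²) = 1.501652.
  1/(2π) = 0.159155.
  ρ_sc(-1.321) = 0.159155 · 1.501652 = 0.238995.

Rounded to 5 decimal places: ρ_sc(-1.321) ≈ 0.23900.


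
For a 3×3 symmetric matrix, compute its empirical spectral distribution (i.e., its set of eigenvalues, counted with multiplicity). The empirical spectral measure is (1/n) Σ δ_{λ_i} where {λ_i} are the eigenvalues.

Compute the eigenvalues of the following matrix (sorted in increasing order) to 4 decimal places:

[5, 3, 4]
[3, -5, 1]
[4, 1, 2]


Since M is real symmetric, all three eigenvalues are real; they are the roots of det(λI − M) = λ³ − (tr M) λ² + s λ − det M, where s is the sum of the principal 2×2 minors.
tr M = 5 + (-5) + 2 = 2.
s = (5·(-5) − 3²) + (5·2 − 4²) + ((-5)·2 − 1²) = -34 + (-6) + (-11) = -51.
det M (expand along row 1) = 5·(-11) − 3·2 + 4·23 = 31.
Characteristic polynomial: λ³ − 2λ² − 51λ − 31 = 0.
Substitute λ = y + (tr M)/3 = y + 0.666667 to remove the quadratic term: y³ + p·y + q = 0 with p = s − (tr M)²/3 = -52.333333 and q = −2(tr M)³/27 + (tr M)·s/3 − det M = -65.592593.
Three real roots ⇒ use the trigonometric (Viète) form: r = 2√(−p/3) = 8.353309, φ = arccos(3q/(p·r)) = arccos(0.450131) = 1.103884 rad.
y_k = r·cos(φ/3 − 2πk/3) for k = 0, 1, 2 gives y = 7.794161, -1.294845, -6.499316.
λ_k = y_k + 0.666667 gives λ = 8.4608, -0.6282, -5.8326 (check: the sum is 2.0000 = tr M).

Eigenvalues sorted in increasing order: [-5.8326, -0.6282, 8.4608].


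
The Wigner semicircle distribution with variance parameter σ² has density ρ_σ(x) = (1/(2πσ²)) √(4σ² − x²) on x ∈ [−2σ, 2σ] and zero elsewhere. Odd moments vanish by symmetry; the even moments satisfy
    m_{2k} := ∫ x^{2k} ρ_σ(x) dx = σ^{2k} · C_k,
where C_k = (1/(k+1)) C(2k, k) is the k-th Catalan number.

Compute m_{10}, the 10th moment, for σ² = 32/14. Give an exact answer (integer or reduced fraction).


By the scaled semicircle moment identity, m_{2k} = σ^{2k} · C_k with k = 5.
C_5 = (1/(k+1)) · C(2k, k) = (1/6) · C(10, 5) = (1/6) · 252 = 42.
σ^{2k} = (σ²)^k = (32/14)^5 = 1048576/16807.

Therefore m_{10} = σ^{10} · C_5 = (1048576/16807) · 42 = 6291456/2401.


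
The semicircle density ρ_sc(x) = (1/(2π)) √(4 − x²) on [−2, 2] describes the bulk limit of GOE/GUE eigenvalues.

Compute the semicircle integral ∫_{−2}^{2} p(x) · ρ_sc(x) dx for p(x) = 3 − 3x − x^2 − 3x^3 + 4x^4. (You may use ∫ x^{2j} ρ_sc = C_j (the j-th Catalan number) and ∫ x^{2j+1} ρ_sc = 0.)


Write p(x) = Σ a_i x^i, split into monomials and integrate each against ρ_sc separately.
Using ∫ x^{2j} ρ_sc = C_j = (1/(j+1)) C(2j, j) (Catalan numbers) and ∫ x^{2j+1} ρ_sc = 0 (odd monomials vanish by symmetry):
  i = 0 (even): a_0 · C_{0} = 3 · 1 = 3
  i = 1 (odd): ∫ x^1 ρ_sc = 0 (vanishes)
  i = 2 (even): a_2 · C_{1} = -1 · 1 = -1
  i = 3 (odd): ∫ x^3 ρ_sc = 0 (vanishes)
  i = 4 (even): a_4 · C_{2} = 4 · 2 = 8

Summing the contributions: ∫_{−2}^{2} p(x) ρ_sc(x) dx = 3 + (-1) + 8 = 10.


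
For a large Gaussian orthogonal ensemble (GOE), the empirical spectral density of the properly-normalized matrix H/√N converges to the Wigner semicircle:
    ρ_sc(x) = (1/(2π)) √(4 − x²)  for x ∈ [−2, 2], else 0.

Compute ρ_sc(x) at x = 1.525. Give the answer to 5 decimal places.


ρ_sc(x) = (1/(2π)) √(4 − x²). With x = 1.525:
  4 − x² = 4 − (1.525)² = 4 − 2.325625 = 1.674375.
  √(4 − x²) = 1.293976.
  1/(2π) = 0.159155.
  ρ_sc(1.525) = 0.159155 · 1.293976 = 0.205943.

Rounded to 5 decimal places: ρ_sc(1.525) ≈ 0.20594.


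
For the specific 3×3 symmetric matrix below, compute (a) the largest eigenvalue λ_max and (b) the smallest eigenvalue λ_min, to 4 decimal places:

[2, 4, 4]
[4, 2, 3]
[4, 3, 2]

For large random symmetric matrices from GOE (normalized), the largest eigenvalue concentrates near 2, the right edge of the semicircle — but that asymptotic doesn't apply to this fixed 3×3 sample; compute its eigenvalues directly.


Since M is real symmetric, all three eigenvalues are real; they are the roots of det(λI − M) = λ³ − (tr M) λ² + s λ − det M, where s is the sum of the principal 2×2 minors.
tr M = 2 + 2 + 2 = 6.
s = (2·2 − 4²) + (2·2 − 4²) + (2·2 − 3²) = -12 + (-12) + (-5) = -29.
det M (expand along row 1) = 2·(-5) − 4·(-4) + 4·4 = 22.
Characteristic polynomial: λ³ − 6λ² − 29λ − 22 = 0.
Substitute λ = y + (tr M)/3 = y + 2.000000 to remove the quadratic term: y³ + p·y + q = 0 with p = s − (tr M)²/3 = -41.000000 and q = −2(tr M)³/27 + (tr M)·s/3 − det M = -96.000000.
Three real roots ⇒ use the trigonometric (Viète) form: r = 2√(−p/3) = 7.393691, φ = arccos(3q/(p·r)) = arccos(0.950052) = 0.317394 rad.
y_k = r·cos(φ/3 − 2πk/3) for k = 0, 1, 2 gives y = 7.352350, -3.000000, -4.352350.
λ_k = y_k + 2.000000 gives λ = 9.3523, -1.0000, -2.3523 (check: the sum is 6.0000 = tr M).

Hence λ_max = 9.3523 and λ_min = -2.3523.


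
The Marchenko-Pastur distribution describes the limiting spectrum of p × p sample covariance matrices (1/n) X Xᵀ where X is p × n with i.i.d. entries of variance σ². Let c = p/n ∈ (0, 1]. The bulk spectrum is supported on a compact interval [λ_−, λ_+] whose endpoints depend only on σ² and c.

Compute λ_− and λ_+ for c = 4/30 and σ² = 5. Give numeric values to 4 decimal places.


c = 4/30 = 0.133333; √c = 0.365148.
λ_− = σ² (1 − √c)² = 5 · (1 − 0.365148)² = 5 · (0.634852)² = 2.015183.
λ_+ = σ² (1 + √c)² = 5 · (1 + 0.365148)² = 5 · (1.365148)² = 9.318150.

Rounded to 4 decimal places: λ_− ≈ 2.0152, λ_+ ≈ 9.3182.


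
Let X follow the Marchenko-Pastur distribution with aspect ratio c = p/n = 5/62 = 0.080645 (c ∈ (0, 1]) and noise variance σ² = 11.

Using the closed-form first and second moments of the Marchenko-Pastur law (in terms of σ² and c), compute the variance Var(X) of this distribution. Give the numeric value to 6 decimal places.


Recall the MP moments m_1 = E[X] = σ² and m_2 = E[X²] = σ⁴ (1 + c).
m_1 = E[X] = σ² = 11, so m_1² = 121.
m_2 = E[X²] = σ⁴ (1 + c) = 121 · (1 + 0.080645) = 121 · 1.080645 = 130.758065.
(Note m_2 − m_1² simplifies to c · σ⁴ = 0.080645 · 121.)

Var(X) = m_2 − m_1² = 130.758065 − 121 = 9.758065.


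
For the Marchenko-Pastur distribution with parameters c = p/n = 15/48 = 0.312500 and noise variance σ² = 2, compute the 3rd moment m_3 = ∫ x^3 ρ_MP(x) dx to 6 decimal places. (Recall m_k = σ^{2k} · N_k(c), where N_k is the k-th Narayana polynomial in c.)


E[X³] = σ⁶ (1 + 3c + c²) (third MP moment). With σ² = 2 (so σ⁶ = 8) and c = 15/48 = 0.312500: E[X³] = 8 · (1 + 3·0.312500 + (0.312500)²) = 8 · 2.035156.

So E[X^3] = 16.281250.


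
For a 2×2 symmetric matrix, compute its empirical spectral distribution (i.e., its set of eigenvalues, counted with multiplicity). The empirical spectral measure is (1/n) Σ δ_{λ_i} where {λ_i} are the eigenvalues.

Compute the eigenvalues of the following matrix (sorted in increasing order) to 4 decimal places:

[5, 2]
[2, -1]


Since M is real symmetric, both eigenvalues are real; they are the roots of det(λI − M) = λ² − (tr M) λ + det M.
tr M = 5 + (-1) = 4.
det M = 5·(-1) − 2² = -5 − 4 = -9.
Characteristic polynomial: λ² − 4λ − 9 = 0.
Discriminant Δ = (tr M)² − 4·det M = 16 − (-36) = 52; √Δ = 7.211103.
λ = (tr M ± √Δ)/2 = (4 ± 7.211103)/2, giving (tr M − √Δ)/2 = -1.6056 and (tr M + √Δ)/2 = 5.6056.

Eigenvalues sorted in increasing order: [-1.6056, 5.6056].


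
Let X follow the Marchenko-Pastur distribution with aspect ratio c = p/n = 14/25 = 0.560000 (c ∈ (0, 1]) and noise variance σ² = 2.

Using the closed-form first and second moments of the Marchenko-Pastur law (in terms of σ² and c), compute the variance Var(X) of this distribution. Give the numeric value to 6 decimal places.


Recall the MP moments m_1 = E[X] = σ² and m_2 = E[X²] = σ⁴ (1 + c).
m_1 = E[X] = σ² = 2, so m_1² = 4.
m_2 = E[X²] = σ⁴ (1 + c) = 4 · (1 + 0.560000) = 4 · 1.560000 = 6.240000.
(Note m_2 − m_1² simplifies to c · σ⁴ = 0.560000 · 4.)

Var(X) = m_2 − m_1² = 6.240000 − 4 = 2.240000.


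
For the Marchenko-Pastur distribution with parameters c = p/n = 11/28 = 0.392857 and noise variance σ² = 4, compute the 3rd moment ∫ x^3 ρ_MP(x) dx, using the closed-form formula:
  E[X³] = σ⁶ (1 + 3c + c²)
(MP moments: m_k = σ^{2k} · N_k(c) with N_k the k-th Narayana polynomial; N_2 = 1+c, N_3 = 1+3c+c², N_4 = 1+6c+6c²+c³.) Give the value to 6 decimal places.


E[X³] = σ⁶ (1 + 3c + c²) (third MP moment). With σ² = 4 (so σ⁶ = 64) and c = 11/28 = 0.392857: E[X³] = 64 · (1 + 3·0.392857 + (0.392857)²) = 64 · 2.332908.

So E[X^3] = 149.306122.


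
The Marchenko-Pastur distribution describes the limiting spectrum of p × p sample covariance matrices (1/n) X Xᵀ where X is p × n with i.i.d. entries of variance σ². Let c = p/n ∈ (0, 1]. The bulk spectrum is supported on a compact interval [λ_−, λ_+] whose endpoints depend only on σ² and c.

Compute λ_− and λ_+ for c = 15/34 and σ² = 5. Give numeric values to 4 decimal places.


c = 15/34 = 0.441176; √c = 0.664211.
λ_− = σ² (1 − √c)² = 5 · (1 − 0.664211)² = 5 · (0.335789)² = 0.563771.
λ_+ = σ² (1 + √c)² = 5 · (1 + 0.664211)² = 5 · (1.664211)² = 13.847994.

Rounded to 4 decimal places: λ_− ≈ 0.5638, λ_+ ≈ 13.8480.


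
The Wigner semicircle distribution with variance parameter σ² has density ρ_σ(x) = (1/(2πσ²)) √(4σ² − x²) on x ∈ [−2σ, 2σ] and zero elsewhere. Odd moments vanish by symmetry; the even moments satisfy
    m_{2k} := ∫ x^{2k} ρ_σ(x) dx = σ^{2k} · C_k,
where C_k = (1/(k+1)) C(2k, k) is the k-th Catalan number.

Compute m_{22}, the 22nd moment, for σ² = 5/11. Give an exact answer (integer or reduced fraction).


By the scaled semicircle moment identity, m_{2k} = σ^{2k} · C_k with k = 11.
C_11 = (1/(k+1)) · C(2k, k) = (1/12) · C(22, 11) = (1/12) · 705432 = 58786.
σ^{2k} = (σ²)^k = (5/11)^11 = 48828125/285311670611.

Therefore m_{22} = σ^{22} · C_11 = (48828125/285311670611) · 58786 = 2870410156250/285311670611.


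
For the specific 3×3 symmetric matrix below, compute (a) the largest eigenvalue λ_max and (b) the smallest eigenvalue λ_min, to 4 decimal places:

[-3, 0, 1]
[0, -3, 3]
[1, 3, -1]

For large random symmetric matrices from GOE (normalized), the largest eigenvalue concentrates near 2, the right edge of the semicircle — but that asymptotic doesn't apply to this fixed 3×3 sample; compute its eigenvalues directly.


Since M is real symmetric, all three eigenvalues are real; they are the roots of det(λI − M) = λ³ − (tr M) λ² + s λ − det M, where s is the sum of the principal 2×2 minors.
tr M = -3 + (-3) + (-1) = -7.
s = ((-3)·(-3) − 0²) + ((-3)·(-1) − 1²) + ((-3)·(-1) − 3²) = 9 + 2 + (-6) = 5.
det M (expand along row 1) = (-3)·(-6) − 0·(-3) + 1·3 = 21.
Characteristic polynomial: λ³ + 7λ² + 5λ − 21 = 0.
Substitute λ = y + (tr M)/3 = y − 2.333333 to remove the quadratic term: y³ + p·y + q = 0 with p = s − (tr M)²/3 = -11.333333 and q = −2(tr M)³/27 + (tr M)·s/3 − det M = -7.259259.
Three real roots ⇒ use the trigonometric (Viète) form: r = 2√(−p/3) = 3.887301, φ = arccos(3q/(p·r)) = arccos(0.494319) = 1.053745 rad.
y_k = r·cos(φ/3 − 2πk/3) for k = 0, 1, 2 gives y = 3.649958, -0.666667, -2.983291.
λ_k = y_k − 2.333333 gives λ = 1.3166, -3.0000, -5.3166 (check: the sum is -7.0000 = tr M).

Hence λ_max = 1.3166 and λ_min = -5.3166.


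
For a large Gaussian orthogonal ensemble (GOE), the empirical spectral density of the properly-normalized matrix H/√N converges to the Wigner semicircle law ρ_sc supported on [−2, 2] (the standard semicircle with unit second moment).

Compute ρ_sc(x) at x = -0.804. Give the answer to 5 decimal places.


ρ_sc(x) = (1/(2π)) √(4 − x²). With x = -0.804:
  4 − x² = 4 − (-0.804)² = 4 − 0.646416 = 3.353584.
  √(4 − x²) = 1.831279.
  1/(2π) = 0.159155.
  ρ_sc(-0.804) = 0.159155 · 1.831279 = 0.291457.

Rounded to 5 decimal places: ρ_sc(-0.804) ≈ 0.29146.


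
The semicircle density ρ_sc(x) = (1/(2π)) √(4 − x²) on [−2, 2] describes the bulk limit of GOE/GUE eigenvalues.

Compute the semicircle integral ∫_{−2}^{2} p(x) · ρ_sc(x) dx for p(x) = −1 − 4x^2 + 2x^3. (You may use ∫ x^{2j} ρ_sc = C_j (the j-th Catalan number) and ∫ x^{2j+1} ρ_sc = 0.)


Write p(x) = Σ a_i x^i, split into monomials and integrate each against ρ_sc separately.
Using ∫ x^{2j} ρ_sc = C_j = (1/(j+1)) C(2j, j) (Catalan numbers) and ∫ x^{2j+1} ρ_sc = 0 (odd monomials vanish by symmetry):
  i = 0 (even): a_0 · C_{0} = -1 · 1 = -1
  i = 2 (even): a_2 · C_{1} = -4 · 1 = -4
  i = 3 (odd): ∫ x^3 ρ_sc = 0 (vanishes)

Summing the contributions: ∫_{−2}^{2} p(x) ρ_sc(x) dx = (-1) + (-4) = -5.


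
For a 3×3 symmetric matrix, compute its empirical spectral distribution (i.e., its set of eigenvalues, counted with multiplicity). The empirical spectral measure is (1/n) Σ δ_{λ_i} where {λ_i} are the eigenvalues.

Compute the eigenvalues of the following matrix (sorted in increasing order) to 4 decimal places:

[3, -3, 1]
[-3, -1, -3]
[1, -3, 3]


Since M is real symmetric, all three eigenvalues are real; they are the roots of det(λI − M) = λ³ − (tr M) λ² + s λ − det M, where s is the sum of the principal 2×2 minors.
tr M = 3 + (-1) + 3 = 5.
s = (3·(-1) − (-3)²) + (3·3 − 1²) + ((-1)·3 − (-3)²) = -12 + 8 + (-12) = -16.
det M (expand along row 1) = 3·(-12) − (-3)·(-6) + 1·10 = -44.
Characteristic polynomial: λ³ − 5λ² − 16λ + 44 = 0.
Substitute λ = y + (tr M)/3 = y + 1.666667 to remove the quadratic term: y³ + p·y + q = 0 with p = s − (tr M)²/3 = -24.333333 and q = −2(tr M)³/27 + (tr M)·s/3 − det M = 8.074074.
Three real roots ⇒ use the trigonometric (Viète) form: r = 2√(−p/3) = 5.696002, φ = arccos(3q/(p·r)) = arccos(-0.174760) = 1.746458 rad.
y_k = r·cos(φ/3 − 2πk/3) for k = 0, 1, 2 gives y = 4.757762, 0.333333, -5.091096.
λ_k = y_k + 1.666667 gives λ = 6.4244, 2.0000, -3.4244 (check: the sum is 5.0000 = tr M).

Eigenvalues sorted in increasing order: [-3.4244, 2.0000, 6.4244].
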